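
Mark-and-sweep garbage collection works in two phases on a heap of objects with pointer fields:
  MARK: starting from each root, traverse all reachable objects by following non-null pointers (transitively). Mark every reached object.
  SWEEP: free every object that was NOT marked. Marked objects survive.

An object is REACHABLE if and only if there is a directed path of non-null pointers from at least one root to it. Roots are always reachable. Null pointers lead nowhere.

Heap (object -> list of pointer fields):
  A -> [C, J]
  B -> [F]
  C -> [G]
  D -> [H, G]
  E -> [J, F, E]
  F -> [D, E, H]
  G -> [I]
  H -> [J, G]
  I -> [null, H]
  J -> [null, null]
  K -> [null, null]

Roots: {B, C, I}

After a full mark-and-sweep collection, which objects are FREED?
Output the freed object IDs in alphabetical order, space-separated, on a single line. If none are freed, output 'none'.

Roots: B C I
Mark B: refs=F, marked=B
Mark C: refs=G, marked=B C
Mark I: refs=null H, marked=B C I
Mark F: refs=D E H, marked=B C F I
Mark G: refs=I, marked=B C F G I
Mark H: refs=J G, marked=B C F G H I
Mark D: refs=H G, marked=B C D F G H I
Mark E: refs=J F E, marked=B C D E F G H I
Mark J: refs=null null, marked=B C D E F G H I J
Unmarked (collected): A K

Answer: A K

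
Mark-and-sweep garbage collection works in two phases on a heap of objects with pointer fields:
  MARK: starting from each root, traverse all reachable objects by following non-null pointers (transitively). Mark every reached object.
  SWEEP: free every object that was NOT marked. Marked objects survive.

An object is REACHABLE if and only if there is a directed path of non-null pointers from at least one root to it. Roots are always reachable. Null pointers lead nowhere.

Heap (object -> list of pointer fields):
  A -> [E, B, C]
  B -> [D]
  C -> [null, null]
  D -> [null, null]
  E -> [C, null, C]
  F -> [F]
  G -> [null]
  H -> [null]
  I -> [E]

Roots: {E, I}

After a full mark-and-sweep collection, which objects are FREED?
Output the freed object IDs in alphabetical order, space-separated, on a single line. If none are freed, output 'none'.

Roots: E I
Mark E: refs=C null C, marked=E
Mark I: refs=E, marked=E I
Mark C: refs=null null, marked=C E I
Unmarked (collected): A B D F G H

Answer: A B D F G H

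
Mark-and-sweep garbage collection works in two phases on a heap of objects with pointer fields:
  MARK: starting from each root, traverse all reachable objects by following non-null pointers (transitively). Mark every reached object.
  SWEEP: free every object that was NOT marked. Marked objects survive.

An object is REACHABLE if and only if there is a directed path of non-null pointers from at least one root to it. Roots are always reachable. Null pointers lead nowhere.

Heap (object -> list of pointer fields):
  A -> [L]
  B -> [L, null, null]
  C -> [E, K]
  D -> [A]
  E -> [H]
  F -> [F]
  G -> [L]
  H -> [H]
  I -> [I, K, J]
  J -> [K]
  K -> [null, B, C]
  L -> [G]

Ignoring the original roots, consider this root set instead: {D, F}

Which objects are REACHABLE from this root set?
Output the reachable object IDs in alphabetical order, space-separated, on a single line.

Answer: A D F G L

Derivation:
Roots: D F
Mark D: refs=A, marked=D
Mark F: refs=F, marked=D F
Mark A: refs=L, marked=A D F
Mark L: refs=G, marked=A D F L
Mark G: refs=L, marked=A D F G L
Unmarked (collected): B C E H I J K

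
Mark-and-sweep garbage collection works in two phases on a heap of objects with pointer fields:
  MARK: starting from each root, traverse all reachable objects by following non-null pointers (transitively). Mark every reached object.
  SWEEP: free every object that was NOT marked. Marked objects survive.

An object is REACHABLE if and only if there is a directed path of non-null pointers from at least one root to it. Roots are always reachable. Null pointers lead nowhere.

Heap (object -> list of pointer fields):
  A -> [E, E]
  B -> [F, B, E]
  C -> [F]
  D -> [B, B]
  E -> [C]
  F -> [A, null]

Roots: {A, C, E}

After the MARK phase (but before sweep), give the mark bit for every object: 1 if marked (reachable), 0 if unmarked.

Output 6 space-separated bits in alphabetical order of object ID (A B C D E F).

Roots: A C E
Mark A: refs=E E, marked=A
Mark C: refs=F, marked=A C
Mark E: refs=C, marked=A C E
Mark F: refs=A null, marked=A C E F
Unmarked (collected): B D

Answer: 1 0 1 0 1 1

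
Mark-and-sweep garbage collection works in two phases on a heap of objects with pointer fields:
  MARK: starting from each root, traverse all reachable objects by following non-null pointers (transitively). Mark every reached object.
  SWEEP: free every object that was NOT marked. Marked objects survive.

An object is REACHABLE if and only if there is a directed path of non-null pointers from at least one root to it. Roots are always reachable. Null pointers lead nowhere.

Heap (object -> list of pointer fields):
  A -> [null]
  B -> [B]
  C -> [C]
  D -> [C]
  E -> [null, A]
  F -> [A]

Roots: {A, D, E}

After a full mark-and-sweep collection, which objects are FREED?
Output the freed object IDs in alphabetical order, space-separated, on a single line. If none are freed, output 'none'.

Roots: A D E
Mark A: refs=null, marked=A
Mark D: refs=C, marked=A D
Mark E: refs=null A, marked=A D E
Mark C: refs=C, marked=A C D E
Unmarked (collected): B F

Answer: B F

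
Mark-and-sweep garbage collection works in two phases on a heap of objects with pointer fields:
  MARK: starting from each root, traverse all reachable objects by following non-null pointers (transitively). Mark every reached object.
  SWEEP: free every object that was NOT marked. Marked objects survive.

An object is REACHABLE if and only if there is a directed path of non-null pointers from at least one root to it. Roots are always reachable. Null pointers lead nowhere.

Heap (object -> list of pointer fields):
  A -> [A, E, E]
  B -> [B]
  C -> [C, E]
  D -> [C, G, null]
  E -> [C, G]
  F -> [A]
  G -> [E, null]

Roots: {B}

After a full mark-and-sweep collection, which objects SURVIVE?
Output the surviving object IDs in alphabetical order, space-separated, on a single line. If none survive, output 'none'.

Roots: B
Mark B: refs=B, marked=B
Unmarked (collected): A C D E F G

Answer: B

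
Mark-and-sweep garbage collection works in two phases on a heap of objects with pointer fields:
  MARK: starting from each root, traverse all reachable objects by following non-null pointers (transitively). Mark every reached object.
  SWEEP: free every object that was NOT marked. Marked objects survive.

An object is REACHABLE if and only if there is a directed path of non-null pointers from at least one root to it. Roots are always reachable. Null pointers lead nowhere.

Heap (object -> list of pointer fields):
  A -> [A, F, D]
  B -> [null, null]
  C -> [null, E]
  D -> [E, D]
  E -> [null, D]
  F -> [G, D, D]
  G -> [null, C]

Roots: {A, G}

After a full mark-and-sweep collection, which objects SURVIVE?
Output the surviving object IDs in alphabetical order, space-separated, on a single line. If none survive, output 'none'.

Roots: A G
Mark A: refs=A F D, marked=A
Mark G: refs=null C, marked=A G
Mark F: refs=G D D, marked=A F G
Mark D: refs=E D, marked=A D F G
Mark C: refs=null E, marked=A C D F G
Mark E: refs=null D, marked=A C D E F G
Unmarked (collected): B

Answer: A C D E F G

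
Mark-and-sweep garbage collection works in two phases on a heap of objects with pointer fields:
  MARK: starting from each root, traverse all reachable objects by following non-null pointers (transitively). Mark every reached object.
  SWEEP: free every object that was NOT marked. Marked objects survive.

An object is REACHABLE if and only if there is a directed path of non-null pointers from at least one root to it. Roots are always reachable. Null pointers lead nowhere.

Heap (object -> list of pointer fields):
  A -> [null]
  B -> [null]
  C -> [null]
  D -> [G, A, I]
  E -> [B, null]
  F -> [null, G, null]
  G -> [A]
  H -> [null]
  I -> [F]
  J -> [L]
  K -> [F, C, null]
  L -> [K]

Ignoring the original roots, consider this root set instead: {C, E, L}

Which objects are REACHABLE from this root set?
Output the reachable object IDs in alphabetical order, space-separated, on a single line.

Answer: A B C E F G K L

Derivation:
Roots: C E L
Mark C: refs=null, marked=C
Mark E: refs=B null, marked=C E
Mark L: refs=K, marked=C E L
Mark B: refs=null, marked=B C E L
Mark K: refs=F C null, marked=B C E K L
Mark F: refs=null G null, marked=B C E F K L
Mark G: refs=A, marked=B C E F G K L
Mark A: refs=null, marked=A B C E F G K L
Unmarked (collected): D H I J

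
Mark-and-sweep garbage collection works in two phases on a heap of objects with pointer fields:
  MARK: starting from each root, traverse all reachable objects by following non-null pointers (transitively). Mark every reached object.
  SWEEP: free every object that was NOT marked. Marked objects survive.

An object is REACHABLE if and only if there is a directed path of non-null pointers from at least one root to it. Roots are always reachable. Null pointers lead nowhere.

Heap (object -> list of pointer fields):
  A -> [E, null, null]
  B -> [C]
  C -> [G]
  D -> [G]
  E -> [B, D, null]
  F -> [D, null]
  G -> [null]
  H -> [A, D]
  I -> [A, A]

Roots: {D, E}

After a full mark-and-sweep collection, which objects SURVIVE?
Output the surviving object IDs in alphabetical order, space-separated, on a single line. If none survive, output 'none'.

Roots: D E
Mark D: refs=G, marked=D
Mark E: refs=B D null, marked=D E
Mark G: refs=null, marked=D E G
Mark B: refs=C, marked=B D E G
Mark C: refs=G, marked=B C D E G
Unmarked (collected): A F H I

Answer: B C D E G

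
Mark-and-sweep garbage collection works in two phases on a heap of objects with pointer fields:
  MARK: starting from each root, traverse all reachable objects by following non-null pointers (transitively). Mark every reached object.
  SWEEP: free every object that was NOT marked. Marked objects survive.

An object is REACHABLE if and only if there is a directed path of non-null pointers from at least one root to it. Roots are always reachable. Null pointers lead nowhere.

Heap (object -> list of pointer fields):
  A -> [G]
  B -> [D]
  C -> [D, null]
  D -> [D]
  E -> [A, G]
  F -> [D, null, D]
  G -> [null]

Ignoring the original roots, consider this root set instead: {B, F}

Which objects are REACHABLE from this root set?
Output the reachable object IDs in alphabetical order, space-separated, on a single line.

Roots: B F
Mark B: refs=D, marked=B
Mark F: refs=D null D, marked=B F
Mark D: refs=D, marked=B D F
Unmarked (collected): A C E G

Answer: B D F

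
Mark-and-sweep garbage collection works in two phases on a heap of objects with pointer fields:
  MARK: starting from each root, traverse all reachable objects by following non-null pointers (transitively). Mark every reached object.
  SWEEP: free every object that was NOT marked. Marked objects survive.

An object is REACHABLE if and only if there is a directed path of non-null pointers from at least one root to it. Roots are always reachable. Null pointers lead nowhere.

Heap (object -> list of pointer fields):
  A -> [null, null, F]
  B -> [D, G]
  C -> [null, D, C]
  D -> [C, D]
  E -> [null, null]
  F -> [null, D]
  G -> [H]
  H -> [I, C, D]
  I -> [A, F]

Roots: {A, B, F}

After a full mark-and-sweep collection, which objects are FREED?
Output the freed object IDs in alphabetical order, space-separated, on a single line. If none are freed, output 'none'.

Answer: E

Derivation:
Roots: A B F
Mark A: refs=null null F, marked=A
Mark B: refs=D G, marked=A B
Mark F: refs=null D, marked=A B F
Mark D: refs=C D, marked=A B D F
Mark G: refs=H, marked=A B D F G
Mark C: refs=null D C, marked=A B C D F G
Mark H: refs=I C D, marked=A B C D F G H
Mark I: refs=A F, marked=A B C D F G H I
Unmarked (collected): E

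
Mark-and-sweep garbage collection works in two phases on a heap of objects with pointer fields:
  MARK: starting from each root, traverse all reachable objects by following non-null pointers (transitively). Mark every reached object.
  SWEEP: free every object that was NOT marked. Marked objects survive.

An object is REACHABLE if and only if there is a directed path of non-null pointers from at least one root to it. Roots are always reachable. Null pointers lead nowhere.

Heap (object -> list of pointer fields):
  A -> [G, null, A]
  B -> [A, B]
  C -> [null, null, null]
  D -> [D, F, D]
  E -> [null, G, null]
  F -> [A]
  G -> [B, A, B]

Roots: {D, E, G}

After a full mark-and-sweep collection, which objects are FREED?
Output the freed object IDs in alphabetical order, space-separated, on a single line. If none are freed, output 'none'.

Answer: C

Derivation:
Roots: D E G
Mark D: refs=D F D, marked=D
Mark E: refs=null G null, marked=D E
Mark G: refs=B A B, marked=D E G
Mark F: refs=A, marked=D E F G
Mark B: refs=A B, marked=B D E F G
Mark A: refs=G null A, marked=A B D E F G
Unmarked (collected): C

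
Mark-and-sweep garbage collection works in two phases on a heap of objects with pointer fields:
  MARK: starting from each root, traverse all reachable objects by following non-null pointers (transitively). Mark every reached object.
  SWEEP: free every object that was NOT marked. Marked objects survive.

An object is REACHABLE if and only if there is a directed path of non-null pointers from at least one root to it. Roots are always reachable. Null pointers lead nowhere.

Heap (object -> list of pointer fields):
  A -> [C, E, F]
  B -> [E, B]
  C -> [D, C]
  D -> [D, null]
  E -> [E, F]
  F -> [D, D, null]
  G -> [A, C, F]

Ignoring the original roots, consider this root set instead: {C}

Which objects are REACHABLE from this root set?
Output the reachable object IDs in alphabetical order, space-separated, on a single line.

Roots: C
Mark C: refs=D C, marked=C
Mark D: refs=D null, marked=C D
Unmarked (collected): A B E F G

Answer: C D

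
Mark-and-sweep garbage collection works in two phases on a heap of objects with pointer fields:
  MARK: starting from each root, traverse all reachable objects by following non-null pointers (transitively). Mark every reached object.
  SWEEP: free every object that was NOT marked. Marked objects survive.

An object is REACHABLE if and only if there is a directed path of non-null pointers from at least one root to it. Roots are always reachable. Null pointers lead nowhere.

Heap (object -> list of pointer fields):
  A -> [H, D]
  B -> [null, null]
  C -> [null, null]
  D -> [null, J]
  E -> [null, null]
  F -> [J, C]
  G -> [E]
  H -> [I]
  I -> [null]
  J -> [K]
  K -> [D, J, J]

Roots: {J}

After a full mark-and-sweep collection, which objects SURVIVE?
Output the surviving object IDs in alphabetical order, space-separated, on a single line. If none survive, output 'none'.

Answer: D J K

Derivation:
Roots: J
Mark J: refs=K, marked=J
Mark K: refs=D J J, marked=J K
Mark D: refs=null J, marked=D J K
Unmarked (collected): A B C E F G H I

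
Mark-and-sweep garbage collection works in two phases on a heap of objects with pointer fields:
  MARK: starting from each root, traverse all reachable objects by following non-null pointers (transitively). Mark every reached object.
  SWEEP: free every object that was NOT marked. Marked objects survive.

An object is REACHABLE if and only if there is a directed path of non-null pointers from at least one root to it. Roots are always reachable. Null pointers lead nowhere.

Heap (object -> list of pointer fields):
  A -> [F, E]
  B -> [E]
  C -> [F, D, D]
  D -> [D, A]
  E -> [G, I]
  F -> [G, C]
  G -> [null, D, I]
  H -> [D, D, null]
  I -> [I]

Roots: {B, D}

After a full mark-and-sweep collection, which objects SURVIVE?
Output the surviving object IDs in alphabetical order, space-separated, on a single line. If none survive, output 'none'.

Answer: A B C D E F G I

Derivation:
Roots: B D
Mark B: refs=E, marked=B
Mark D: refs=D A, marked=B D
Mark E: refs=G I, marked=B D E
Mark A: refs=F E, marked=A B D E
Mark G: refs=null D I, marked=A B D E G
Mark I: refs=I, marked=A B D E G I
Mark F: refs=G C, marked=A B D E F G I
Mark C: refs=F D D, marked=A B C D E F G I
Unmarked (collected): H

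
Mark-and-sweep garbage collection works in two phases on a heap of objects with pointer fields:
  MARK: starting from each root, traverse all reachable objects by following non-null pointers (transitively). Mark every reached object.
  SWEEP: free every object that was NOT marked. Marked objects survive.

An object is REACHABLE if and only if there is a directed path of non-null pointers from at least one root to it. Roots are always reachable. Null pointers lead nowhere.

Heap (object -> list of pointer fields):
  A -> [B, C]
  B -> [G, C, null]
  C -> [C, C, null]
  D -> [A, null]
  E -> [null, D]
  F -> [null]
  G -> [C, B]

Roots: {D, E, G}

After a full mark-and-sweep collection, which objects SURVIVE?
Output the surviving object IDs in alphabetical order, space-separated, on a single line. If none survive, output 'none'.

Roots: D E G
Mark D: refs=A null, marked=D
Mark E: refs=null D, marked=D E
Mark G: refs=C B, marked=D E G
Mark A: refs=B C, marked=A D E G
Mark C: refs=C C null, marked=A C D E G
Mark B: refs=G C null, marked=A B C D E G
Unmarked (collected): F

Answer: A B C D E G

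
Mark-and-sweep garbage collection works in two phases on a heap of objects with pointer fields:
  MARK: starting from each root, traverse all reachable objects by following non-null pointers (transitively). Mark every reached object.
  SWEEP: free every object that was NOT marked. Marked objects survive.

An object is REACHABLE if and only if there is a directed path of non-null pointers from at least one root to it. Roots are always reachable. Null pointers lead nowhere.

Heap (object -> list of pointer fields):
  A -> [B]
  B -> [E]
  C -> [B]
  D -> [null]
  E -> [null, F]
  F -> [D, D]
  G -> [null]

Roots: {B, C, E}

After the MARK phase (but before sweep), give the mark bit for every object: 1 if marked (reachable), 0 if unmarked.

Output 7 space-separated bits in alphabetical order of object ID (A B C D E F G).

Roots: B C E
Mark B: refs=E, marked=B
Mark C: refs=B, marked=B C
Mark E: refs=null F, marked=B C E
Mark F: refs=D D, marked=B C E F
Mark D: refs=null, marked=B C D E F
Unmarked (collected): A G

Answer: 0 1 1 1 1 1 0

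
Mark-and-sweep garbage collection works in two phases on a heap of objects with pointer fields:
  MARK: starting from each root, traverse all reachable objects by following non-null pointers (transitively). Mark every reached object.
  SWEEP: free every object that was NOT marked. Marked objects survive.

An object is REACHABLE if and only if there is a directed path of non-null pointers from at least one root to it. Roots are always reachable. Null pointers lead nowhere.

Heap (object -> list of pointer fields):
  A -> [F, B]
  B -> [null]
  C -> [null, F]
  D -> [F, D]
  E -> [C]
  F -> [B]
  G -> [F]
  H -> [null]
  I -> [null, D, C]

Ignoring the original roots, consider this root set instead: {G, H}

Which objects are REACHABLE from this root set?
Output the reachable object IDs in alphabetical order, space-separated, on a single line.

Roots: G H
Mark G: refs=F, marked=G
Mark H: refs=null, marked=G H
Mark F: refs=B, marked=F G H
Mark B: refs=null, marked=B F G H
Unmarked (collected): A C D E I

Answer: B F G H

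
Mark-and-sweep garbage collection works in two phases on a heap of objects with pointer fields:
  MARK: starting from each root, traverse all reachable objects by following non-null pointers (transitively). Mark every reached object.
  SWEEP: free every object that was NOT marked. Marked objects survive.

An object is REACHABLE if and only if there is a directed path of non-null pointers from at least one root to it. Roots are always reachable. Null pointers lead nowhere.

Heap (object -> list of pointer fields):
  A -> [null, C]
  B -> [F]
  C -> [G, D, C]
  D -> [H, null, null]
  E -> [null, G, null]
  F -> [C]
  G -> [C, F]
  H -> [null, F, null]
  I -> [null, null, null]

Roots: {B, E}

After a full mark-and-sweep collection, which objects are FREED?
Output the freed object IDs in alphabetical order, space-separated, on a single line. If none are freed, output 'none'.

Roots: B E
Mark B: refs=F, marked=B
Mark E: refs=null G null, marked=B E
Mark F: refs=C, marked=B E F
Mark G: refs=C F, marked=B E F G
Mark C: refs=G D C, marked=B C E F G
Mark D: refs=H null null, marked=B C D E F G
Mark H: refs=null F null, marked=B C D E F G H
Unmarked (collected): A I

Answer: A I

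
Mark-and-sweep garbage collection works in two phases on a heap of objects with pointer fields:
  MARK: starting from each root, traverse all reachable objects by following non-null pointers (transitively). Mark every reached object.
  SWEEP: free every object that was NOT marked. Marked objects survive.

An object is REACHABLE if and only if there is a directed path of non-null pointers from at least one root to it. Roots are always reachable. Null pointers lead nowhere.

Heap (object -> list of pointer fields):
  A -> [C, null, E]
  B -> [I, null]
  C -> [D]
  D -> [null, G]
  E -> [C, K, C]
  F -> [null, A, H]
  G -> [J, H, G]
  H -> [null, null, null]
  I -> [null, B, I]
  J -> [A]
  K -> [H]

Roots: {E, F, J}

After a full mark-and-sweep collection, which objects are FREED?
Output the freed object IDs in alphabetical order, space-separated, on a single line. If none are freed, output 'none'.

Roots: E F J
Mark E: refs=C K C, marked=E
Mark F: refs=null A H, marked=E F
Mark J: refs=A, marked=E F J
Mark C: refs=D, marked=C E F J
Mark K: refs=H, marked=C E F J K
Mark A: refs=C null E, marked=A C E F J K
Mark H: refs=null null null, marked=A C E F H J K
Mark D: refs=null G, marked=A C D E F H J K
Mark G: refs=J H G, marked=A C D E F G H J K
Unmarked (collected): B I

Answer: B I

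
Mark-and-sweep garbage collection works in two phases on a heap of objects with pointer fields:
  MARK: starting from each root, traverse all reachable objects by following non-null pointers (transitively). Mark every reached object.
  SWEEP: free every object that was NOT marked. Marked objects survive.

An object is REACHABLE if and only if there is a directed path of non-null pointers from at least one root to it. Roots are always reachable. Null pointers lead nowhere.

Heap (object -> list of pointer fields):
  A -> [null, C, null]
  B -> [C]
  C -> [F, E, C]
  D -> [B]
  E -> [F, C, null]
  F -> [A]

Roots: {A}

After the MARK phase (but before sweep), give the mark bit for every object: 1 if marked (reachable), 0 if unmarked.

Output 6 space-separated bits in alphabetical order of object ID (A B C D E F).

Roots: A
Mark A: refs=null C null, marked=A
Mark C: refs=F E C, marked=A C
Mark F: refs=A, marked=A C F
Mark E: refs=F C null, marked=A C E F
Unmarked (collected): B D

Answer: 1 0 1 0 1 1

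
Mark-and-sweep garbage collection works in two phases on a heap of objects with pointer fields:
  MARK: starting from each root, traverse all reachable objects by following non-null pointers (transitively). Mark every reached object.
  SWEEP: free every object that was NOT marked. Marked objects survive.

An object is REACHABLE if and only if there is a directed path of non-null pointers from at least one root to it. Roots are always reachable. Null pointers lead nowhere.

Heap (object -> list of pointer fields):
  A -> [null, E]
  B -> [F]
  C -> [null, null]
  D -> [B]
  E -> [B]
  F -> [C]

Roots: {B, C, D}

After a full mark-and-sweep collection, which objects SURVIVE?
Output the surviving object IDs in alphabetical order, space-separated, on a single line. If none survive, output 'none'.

Roots: B C D
Mark B: refs=F, marked=B
Mark C: refs=null null, marked=B C
Mark D: refs=B, marked=B C D
Mark F: refs=C, marked=B C D F
Unmarked (collected): A E

Answer: B C D F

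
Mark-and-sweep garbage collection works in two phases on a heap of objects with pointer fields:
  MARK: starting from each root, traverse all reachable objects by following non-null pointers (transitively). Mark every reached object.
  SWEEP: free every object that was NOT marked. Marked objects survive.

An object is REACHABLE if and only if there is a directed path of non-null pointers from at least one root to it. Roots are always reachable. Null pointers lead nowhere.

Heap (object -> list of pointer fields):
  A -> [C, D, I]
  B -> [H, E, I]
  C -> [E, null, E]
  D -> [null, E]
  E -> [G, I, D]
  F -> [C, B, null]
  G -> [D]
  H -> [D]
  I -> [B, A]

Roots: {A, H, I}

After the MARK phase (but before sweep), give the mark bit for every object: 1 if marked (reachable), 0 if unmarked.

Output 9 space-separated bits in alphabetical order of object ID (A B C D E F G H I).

Answer: 1 1 1 1 1 0 1 1 1

Derivation:
Roots: A H I
Mark A: refs=C D I, marked=A
Mark H: refs=D, marked=A H
Mark I: refs=B A, marked=A H I
Mark C: refs=E null E, marked=A C H I
Mark D: refs=null E, marked=A C D H I
Mark B: refs=H E I, marked=A B C D H I
Mark E: refs=G I D, marked=A B C D E H I
Mark G: refs=D, marked=A B C D E G H I
Unmarked (collected): F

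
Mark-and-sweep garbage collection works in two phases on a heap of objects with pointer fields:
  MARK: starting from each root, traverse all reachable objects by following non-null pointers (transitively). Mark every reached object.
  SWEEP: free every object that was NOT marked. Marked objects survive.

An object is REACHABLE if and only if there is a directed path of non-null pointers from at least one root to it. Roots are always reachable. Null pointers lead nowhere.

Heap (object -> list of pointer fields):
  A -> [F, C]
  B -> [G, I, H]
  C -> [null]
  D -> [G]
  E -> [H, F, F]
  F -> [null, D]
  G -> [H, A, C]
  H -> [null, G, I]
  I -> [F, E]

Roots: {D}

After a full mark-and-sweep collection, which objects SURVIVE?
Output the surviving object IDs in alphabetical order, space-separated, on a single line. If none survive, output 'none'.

Roots: D
Mark D: refs=G, marked=D
Mark G: refs=H A C, marked=D G
Mark H: refs=null G I, marked=D G H
Mark A: refs=F C, marked=A D G H
Mark C: refs=null, marked=A C D G H
Mark I: refs=F E, marked=A C D G H I
Mark F: refs=null D, marked=A C D F G H I
Mark E: refs=H F F, marked=A C D E F G H I
Unmarked (collected): B

Answer: A C D E F G H I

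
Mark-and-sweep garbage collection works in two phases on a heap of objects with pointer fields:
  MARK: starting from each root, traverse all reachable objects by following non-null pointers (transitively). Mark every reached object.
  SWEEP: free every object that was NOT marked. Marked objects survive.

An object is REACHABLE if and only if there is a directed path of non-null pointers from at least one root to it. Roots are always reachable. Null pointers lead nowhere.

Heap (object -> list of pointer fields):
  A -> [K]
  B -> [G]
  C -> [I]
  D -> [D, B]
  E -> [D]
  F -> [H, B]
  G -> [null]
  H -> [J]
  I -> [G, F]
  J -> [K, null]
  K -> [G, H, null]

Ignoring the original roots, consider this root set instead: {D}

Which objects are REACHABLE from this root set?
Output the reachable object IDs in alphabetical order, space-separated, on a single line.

Roots: D
Mark D: refs=D B, marked=D
Mark B: refs=G, marked=B D
Mark G: refs=null, marked=B D G
Unmarked (collected): A C E F H I J K

Answer: B D G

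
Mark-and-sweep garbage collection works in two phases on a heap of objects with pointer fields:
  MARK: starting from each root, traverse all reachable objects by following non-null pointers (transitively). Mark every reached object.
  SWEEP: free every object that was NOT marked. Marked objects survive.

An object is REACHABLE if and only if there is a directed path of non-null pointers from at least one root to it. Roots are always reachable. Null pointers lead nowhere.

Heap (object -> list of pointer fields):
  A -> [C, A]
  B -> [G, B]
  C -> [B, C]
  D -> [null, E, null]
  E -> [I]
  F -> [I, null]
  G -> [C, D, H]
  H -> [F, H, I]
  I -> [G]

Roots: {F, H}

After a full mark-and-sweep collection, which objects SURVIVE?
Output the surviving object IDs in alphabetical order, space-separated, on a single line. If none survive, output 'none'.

Roots: F H
Mark F: refs=I null, marked=F
Mark H: refs=F H I, marked=F H
Mark I: refs=G, marked=F H I
Mark G: refs=C D H, marked=F G H I
Mark C: refs=B C, marked=C F G H I
Mark D: refs=null E null, marked=C D F G H I
Mark B: refs=G B, marked=B C D F G H I
Mark E: refs=I, marked=B C D E F G H I
Unmarked (collected): A

Answer: B C D E F G H I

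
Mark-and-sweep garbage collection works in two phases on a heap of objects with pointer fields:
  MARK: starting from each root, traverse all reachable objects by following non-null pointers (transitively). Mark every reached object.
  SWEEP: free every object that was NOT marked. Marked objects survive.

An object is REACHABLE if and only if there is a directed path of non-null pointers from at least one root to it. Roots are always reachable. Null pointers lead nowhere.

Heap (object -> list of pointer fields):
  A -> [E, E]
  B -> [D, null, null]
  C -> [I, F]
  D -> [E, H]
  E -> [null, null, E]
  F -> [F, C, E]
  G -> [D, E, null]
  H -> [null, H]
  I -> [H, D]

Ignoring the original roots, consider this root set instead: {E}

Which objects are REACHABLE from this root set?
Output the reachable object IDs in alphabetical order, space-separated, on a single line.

Roots: E
Mark E: refs=null null E, marked=E
Unmarked (collected): A B C D F G H I

Answer: E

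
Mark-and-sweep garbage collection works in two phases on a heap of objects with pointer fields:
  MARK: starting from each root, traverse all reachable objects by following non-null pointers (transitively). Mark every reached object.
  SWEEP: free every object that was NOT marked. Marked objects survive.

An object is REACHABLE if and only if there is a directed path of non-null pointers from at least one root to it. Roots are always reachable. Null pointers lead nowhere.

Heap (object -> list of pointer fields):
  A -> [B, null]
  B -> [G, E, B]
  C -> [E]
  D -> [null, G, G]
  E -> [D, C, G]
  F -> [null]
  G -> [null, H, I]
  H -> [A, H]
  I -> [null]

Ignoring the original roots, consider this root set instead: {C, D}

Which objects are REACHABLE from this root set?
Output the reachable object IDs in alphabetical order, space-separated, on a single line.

Roots: C D
Mark C: refs=E, marked=C
Mark D: refs=null G G, marked=C D
Mark E: refs=D C G, marked=C D E
Mark G: refs=null H I, marked=C D E G
Mark H: refs=A H, marked=C D E G H
Mark I: refs=null, marked=C D E G H I
Mark A: refs=B null, marked=A C D E G H I
Mark B: refs=G E B, marked=A B C D E G H I
Unmarked (collected): F

Answer: A B C D E G H I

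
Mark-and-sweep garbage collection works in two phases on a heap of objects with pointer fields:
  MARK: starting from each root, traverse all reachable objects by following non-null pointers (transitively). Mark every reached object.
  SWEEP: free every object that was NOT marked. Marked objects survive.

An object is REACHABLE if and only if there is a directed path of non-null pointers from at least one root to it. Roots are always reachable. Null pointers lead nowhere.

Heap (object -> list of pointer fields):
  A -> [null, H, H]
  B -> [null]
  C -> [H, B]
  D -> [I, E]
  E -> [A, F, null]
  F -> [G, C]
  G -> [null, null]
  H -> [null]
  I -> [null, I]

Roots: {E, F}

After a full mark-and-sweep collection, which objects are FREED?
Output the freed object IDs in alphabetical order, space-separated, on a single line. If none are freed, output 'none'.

Answer: D I

Derivation:
Roots: E F
Mark E: refs=A F null, marked=E
Mark F: refs=G C, marked=E F
Mark A: refs=null H H, marked=A E F
Mark G: refs=null null, marked=A E F G
Mark C: refs=H B, marked=A C E F G
Mark H: refs=null, marked=A C E F G H
Mark B: refs=null, marked=A B C E F G H
Unmarked (collected): D I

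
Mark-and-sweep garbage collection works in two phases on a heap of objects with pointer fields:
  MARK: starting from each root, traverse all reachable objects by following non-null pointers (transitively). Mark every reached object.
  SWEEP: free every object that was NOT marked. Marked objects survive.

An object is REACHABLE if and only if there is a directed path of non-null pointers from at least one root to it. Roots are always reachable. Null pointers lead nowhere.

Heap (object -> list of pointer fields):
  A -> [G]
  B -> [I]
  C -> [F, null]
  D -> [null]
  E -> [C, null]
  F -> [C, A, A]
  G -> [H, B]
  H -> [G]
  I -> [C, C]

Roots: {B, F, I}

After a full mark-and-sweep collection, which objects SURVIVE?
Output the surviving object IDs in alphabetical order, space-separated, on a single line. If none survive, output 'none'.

Roots: B F I
Mark B: refs=I, marked=B
Mark F: refs=C A A, marked=B F
Mark I: refs=C C, marked=B F I
Mark C: refs=F null, marked=B C F I
Mark A: refs=G, marked=A B C F I
Mark G: refs=H B, marked=A B C F G I
Mark H: refs=G, marked=A B C F G H I
Unmarked (collected): D E

Answer: A B C F G H I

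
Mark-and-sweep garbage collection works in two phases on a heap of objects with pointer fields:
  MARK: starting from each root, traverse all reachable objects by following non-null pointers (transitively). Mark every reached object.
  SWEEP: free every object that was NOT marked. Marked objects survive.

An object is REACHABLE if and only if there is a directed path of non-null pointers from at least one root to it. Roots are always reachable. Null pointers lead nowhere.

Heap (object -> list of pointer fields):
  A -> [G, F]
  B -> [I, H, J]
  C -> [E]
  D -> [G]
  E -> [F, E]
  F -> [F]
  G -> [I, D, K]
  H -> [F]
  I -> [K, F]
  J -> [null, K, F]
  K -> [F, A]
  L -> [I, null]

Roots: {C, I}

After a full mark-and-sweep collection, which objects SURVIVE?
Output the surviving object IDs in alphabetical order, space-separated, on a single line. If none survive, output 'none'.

Roots: C I
Mark C: refs=E, marked=C
Mark I: refs=K F, marked=C I
Mark E: refs=F E, marked=C E I
Mark K: refs=F A, marked=C E I K
Mark F: refs=F, marked=C E F I K
Mark A: refs=G F, marked=A C E F I K
Mark G: refs=I D K, marked=A C E F G I K
Mark D: refs=G, marked=A C D E F G I K
Unmarked (collected): B H J L

Answer: A C D E F G I K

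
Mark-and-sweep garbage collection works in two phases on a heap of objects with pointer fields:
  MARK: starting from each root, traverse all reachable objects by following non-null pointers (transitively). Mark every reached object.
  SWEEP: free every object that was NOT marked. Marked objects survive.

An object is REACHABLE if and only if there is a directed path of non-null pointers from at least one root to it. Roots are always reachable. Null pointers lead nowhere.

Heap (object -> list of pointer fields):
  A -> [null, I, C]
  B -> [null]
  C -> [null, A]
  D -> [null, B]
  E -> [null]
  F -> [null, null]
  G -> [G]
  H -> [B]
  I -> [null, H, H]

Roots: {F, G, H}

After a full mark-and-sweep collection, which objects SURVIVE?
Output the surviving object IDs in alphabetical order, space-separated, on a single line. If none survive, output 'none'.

Answer: B F G H

Derivation:
Roots: F G H
Mark F: refs=null null, marked=F
Mark G: refs=G, marked=F G
Mark H: refs=B, marked=F G H
Mark B: refs=null, marked=B F G H
Unmarked (collected): A C D E I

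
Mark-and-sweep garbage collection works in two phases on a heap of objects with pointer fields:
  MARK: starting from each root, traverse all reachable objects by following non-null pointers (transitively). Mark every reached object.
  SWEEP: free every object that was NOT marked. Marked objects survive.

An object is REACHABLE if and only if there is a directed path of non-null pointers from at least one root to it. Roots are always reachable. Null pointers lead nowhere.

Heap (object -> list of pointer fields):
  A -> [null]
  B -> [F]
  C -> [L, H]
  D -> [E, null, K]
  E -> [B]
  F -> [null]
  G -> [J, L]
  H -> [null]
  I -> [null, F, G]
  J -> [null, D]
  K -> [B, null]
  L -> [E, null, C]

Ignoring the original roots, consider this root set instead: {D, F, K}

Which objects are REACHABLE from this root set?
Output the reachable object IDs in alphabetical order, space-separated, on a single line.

Roots: D F K
Mark D: refs=E null K, marked=D
Mark F: refs=null, marked=D F
Mark K: refs=B null, marked=D F K
Mark E: refs=B, marked=D E F K
Mark B: refs=F, marked=B D E F K
Unmarked (collected): A C G H I J L

Answer: B D E F K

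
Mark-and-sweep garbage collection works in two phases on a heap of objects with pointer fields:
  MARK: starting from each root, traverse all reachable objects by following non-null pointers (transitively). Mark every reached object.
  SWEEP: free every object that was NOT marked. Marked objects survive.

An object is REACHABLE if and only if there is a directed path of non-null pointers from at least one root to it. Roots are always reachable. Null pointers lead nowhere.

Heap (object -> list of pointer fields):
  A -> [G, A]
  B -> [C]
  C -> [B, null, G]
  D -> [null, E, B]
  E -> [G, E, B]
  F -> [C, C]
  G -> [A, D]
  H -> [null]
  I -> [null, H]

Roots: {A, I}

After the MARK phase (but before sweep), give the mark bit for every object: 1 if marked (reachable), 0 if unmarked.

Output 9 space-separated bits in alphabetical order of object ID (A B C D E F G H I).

Answer: 1 1 1 1 1 0 1 1 1

Derivation:
Roots: A I
Mark A: refs=G A, marked=A
Mark I: refs=null H, marked=A I
Mark G: refs=A D, marked=A G I
Mark H: refs=null, marked=A G H I
Mark D: refs=null E B, marked=A D G H I
Mark E: refs=G E B, marked=A D E G H I
Mark B: refs=C, marked=A B D E G H I
Mark C: refs=B null G, marked=A B C D E G H I
Unmarked (collected): F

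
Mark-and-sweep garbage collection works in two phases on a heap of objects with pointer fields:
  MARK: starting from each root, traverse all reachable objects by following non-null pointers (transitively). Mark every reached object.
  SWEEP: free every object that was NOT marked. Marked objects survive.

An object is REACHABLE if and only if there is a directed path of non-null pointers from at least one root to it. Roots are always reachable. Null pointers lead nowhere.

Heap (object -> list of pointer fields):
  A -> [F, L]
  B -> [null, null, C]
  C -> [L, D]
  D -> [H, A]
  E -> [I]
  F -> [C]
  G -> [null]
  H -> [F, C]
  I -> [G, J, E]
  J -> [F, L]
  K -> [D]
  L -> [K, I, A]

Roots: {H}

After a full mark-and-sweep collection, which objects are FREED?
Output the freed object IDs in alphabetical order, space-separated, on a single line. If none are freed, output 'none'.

Roots: H
Mark H: refs=F C, marked=H
Mark F: refs=C, marked=F H
Mark C: refs=L D, marked=C F H
Mark L: refs=K I A, marked=C F H L
Mark D: refs=H A, marked=C D F H L
Mark K: refs=D, marked=C D F H K L
Mark I: refs=G J E, marked=C D F H I K L
Mark A: refs=F L, marked=A C D F H I K L
Mark G: refs=null, marked=A C D F G H I K L
Mark J: refs=F L, marked=A C D F G H I J K L
Mark E: refs=I, marked=A C D E F G H I J K L
Unmarked (collected): B

Answer: B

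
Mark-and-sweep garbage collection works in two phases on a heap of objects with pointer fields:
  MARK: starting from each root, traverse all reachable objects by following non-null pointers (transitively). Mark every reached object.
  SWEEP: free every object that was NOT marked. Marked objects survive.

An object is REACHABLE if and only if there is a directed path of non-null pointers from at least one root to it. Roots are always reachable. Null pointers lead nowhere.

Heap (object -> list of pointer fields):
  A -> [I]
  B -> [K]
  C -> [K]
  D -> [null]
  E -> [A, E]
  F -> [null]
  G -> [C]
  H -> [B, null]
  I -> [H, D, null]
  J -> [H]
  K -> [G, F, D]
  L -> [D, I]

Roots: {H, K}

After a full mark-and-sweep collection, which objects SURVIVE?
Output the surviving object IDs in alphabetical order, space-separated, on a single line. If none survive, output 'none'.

Answer: B C D F G H K

Derivation:
Roots: H K
Mark H: refs=B null, marked=H
Mark K: refs=G F D, marked=H K
Mark B: refs=K, marked=B H K
Mark G: refs=C, marked=B G H K
Mark F: refs=null, marked=B F G H K
Mark D: refs=null, marked=B D F G H K
Mark C: refs=K, marked=B C D F G H K
Unmarked (collected): A E I J L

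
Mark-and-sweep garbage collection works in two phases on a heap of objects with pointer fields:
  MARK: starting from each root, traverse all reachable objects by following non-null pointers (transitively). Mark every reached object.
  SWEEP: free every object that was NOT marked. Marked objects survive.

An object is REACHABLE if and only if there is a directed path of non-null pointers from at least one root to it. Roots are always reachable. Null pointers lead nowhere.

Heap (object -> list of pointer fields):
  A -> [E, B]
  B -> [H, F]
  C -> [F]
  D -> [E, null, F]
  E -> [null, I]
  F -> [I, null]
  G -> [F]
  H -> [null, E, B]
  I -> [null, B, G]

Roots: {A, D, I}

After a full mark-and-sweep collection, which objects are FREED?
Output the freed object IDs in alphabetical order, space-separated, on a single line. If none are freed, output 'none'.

Answer: C

Derivation:
Roots: A D I
Mark A: refs=E B, marked=A
Mark D: refs=E null F, marked=A D
Mark I: refs=null B G, marked=A D I
Mark E: refs=null I, marked=A D E I
Mark B: refs=H F, marked=A B D E I
Mark F: refs=I null, marked=A B D E F I
Mark G: refs=F, marked=A B D E F G I
Mark H: refs=null E B, marked=A B D E F G H I
Unmarked (collected): C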